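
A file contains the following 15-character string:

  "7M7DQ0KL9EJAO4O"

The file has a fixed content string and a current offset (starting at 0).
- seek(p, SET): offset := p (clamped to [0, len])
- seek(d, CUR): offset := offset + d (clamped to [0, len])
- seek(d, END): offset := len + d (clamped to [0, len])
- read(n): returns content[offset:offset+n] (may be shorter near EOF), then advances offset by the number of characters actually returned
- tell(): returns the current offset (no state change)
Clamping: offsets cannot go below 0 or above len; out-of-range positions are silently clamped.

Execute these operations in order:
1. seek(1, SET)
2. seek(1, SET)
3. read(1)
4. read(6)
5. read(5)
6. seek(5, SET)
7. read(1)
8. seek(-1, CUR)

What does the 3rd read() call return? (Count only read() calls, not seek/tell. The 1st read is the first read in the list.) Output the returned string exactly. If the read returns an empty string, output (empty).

Answer: 9EJAO

Derivation:
After 1 (seek(1, SET)): offset=1
After 2 (seek(1, SET)): offset=1
After 3 (read(1)): returned 'M', offset=2
After 4 (read(6)): returned '7DQ0KL', offset=8
After 5 (read(5)): returned '9EJAO', offset=13
After 6 (seek(5, SET)): offset=5
After 7 (read(1)): returned '0', offset=6
After 8 (seek(-1, CUR)): offset=5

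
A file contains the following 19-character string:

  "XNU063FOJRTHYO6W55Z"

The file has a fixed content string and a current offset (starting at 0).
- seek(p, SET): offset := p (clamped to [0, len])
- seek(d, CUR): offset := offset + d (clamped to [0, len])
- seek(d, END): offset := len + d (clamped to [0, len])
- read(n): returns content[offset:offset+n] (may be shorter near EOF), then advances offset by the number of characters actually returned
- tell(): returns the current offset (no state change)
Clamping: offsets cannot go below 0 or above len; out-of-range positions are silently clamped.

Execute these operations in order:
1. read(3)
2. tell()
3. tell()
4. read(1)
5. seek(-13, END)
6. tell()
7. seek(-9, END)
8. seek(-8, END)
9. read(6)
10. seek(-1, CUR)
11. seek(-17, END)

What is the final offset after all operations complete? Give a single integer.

After 1 (read(3)): returned 'XNU', offset=3
After 2 (tell()): offset=3
After 3 (tell()): offset=3
After 4 (read(1)): returned '0', offset=4
After 5 (seek(-13, END)): offset=6
After 6 (tell()): offset=6
After 7 (seek(-9, END)): offset=10
After 8 (seek(-8, END)): offset=11
After 9 (read(6)): returned 'HYO6W5', offset=17
After 10 (seek(-1, CUR)): offset=16
After 11 (seek(-17, END)): offset=2

Answer: 2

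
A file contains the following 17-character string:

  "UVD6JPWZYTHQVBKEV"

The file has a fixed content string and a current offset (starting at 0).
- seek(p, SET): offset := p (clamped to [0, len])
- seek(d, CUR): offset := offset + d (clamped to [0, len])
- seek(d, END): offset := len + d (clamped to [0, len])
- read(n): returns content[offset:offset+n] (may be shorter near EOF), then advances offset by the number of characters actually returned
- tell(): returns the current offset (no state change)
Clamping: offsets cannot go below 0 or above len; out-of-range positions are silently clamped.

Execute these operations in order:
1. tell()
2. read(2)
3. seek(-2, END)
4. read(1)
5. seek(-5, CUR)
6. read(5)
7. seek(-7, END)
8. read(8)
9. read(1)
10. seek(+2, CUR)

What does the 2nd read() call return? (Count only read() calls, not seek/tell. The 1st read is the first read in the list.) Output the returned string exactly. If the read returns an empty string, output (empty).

Answer: E

Derivation:
After 1 (tell()): offset=0
After 2 (read(2)): returned 'UV', offset=2
After 3 (seek(-2, END)): offset=15
After 4 (read(1)): returned 'E', offset=16
After 5 (seek(-5, CUR)): offset=11
After 6 (read(5)): returned 'QVBKE', offset=16
After 7 (seek(-7, END)): offset=10
After 8 (read(8)): returned 'HQVBKEV', offset=17
After 9 (read(1)): returned '', offset=17
After 10 (seek(+2, CUR)): offset=17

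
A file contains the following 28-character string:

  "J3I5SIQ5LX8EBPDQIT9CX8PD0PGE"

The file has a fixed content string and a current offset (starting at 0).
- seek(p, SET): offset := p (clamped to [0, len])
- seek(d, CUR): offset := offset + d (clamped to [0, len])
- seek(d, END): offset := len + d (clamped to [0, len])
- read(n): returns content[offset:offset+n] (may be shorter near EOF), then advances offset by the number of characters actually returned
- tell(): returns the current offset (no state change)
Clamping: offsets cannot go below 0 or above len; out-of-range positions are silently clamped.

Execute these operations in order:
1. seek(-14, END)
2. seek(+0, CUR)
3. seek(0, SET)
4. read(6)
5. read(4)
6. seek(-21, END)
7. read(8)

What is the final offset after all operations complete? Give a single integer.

Answer: 15

Derivation:
After 1 (seek(-14, END)): offset=14
After 2 (seek(+0, CUR)): offset=14
After 3 (seek(0, SET)): offset=0
After 4 (read(6)): returned 'J3I5SI', offset=6
After 5 (read(4)): returned 'Q5LX', offset=10
After 6 (seek(-21, END)): offset=7
After 7 (read(8)): returned '5LX8EBPD', offset=15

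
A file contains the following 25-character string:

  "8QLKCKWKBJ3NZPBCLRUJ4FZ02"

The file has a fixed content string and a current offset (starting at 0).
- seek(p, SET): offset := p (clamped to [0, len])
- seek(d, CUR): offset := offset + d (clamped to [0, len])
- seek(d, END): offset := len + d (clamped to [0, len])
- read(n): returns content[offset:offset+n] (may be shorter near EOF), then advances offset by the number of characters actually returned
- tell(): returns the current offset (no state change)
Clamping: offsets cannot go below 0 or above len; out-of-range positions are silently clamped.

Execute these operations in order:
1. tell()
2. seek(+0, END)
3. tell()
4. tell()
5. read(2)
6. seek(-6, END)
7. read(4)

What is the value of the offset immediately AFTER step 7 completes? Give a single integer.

After 1 (tell()): offset=0
After 2 (seek(+0, END)): offset=25
After 3 (tell()): offset=25
After 4 (tell()): offset=25
After 5 (read(2)): returned '', offset=25
After 6 (seek(-6, END)): offset=19
After 7 (read(4)): returned 'J4FZ', offset=23

Answer: 23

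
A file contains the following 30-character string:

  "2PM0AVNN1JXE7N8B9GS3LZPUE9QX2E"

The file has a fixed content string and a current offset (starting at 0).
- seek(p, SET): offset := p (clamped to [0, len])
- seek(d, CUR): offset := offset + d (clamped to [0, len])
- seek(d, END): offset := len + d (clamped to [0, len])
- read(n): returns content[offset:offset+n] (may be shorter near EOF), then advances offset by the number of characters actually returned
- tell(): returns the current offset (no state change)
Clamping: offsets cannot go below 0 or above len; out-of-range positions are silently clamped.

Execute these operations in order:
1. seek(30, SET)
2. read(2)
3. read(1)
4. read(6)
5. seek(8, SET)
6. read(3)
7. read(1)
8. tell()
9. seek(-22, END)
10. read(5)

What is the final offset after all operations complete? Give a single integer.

Answer: 13

Derivation:
After 1 (seek(30, SET)): offset=30
After 2 (read(2)): returned '', offset=30
After 3 (read(1)): returned '', offset=30
After 4 (read(6)): returned '', offset=30
After 5 (seek(8, SET)): offset=8
After 6 (read(3)): returned '1JX', offset=11
After 7 (read(1)): returned 'E', offset=12
After 8 (tell()): offset=12
After 9 (seek(-22, END)): offset=8
After 10 (read(5)): returned '1JXE7', offset=13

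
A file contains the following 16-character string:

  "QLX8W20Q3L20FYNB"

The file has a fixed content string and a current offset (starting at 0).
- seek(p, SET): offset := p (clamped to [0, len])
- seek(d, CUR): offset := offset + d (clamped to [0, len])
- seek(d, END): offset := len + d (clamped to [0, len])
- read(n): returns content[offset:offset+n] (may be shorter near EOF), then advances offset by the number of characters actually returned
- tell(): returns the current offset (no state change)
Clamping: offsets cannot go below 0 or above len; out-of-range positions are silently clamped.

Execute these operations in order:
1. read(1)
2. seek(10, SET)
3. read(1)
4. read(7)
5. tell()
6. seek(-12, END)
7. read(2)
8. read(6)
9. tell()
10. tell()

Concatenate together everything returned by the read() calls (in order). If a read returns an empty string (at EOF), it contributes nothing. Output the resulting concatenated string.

After 1 (read(1)): returned 'Q', offset=1
After 2 (seek(10, SET)): offset=10
After 3 (read(1)): returned '2', offset=11
After 4 (read(7)): returned '0FYNB', offset=16
After 5 (tell()): offset=16
After 6 (seek(-12, END)): offset=4
After 7 (read(2)): returned 'W2', offset=6
After 8 (read(6)): returned '0Q3L20', offset=12
After 9 (tell()): offset=12
After 10 (tell()): offset=12

Answer: Q20FYNBW20Q3L20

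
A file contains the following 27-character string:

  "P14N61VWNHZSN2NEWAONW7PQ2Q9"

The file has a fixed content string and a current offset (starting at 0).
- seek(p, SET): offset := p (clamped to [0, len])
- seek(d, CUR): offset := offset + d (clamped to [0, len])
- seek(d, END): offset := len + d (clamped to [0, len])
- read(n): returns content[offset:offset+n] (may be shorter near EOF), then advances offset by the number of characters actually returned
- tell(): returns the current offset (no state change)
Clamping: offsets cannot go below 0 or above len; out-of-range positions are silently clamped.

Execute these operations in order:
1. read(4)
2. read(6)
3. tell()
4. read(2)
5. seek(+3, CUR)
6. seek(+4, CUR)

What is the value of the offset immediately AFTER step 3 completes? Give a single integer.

After 1 (read(4)): returned 'P14N', offset=4
After 2 (read(6)): returned '61VWNH', offset=10
After 3 (tell()): offset=10

Answer: 10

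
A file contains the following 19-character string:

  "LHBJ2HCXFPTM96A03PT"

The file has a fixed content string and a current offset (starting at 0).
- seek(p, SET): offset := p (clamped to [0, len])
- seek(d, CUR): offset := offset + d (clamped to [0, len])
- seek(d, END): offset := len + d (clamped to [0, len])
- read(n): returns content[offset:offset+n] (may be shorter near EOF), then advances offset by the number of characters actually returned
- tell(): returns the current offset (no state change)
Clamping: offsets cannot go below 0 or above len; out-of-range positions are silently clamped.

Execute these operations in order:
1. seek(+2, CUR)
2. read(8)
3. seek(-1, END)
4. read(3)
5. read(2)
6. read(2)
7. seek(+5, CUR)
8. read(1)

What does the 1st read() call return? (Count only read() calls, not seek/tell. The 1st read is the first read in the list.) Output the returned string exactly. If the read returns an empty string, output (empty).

Answer: BJ2HCXFP

Derivation:
After 1 (seek(+2, CUR)): offset=2
After 2 (read(8)): returned 'BJ2HCXFP', offset=10
After 3 (seek(-1, END)): offset=18
After 4 (read(3)): returned 'T', offset=19
After 5 (read(2)): returned '', offset=19
After 6 (read(2)): returned '', offset=19
After 7 (seek(+5, CUR)): offset=19
After 8 (read(1)): returned '', offset=19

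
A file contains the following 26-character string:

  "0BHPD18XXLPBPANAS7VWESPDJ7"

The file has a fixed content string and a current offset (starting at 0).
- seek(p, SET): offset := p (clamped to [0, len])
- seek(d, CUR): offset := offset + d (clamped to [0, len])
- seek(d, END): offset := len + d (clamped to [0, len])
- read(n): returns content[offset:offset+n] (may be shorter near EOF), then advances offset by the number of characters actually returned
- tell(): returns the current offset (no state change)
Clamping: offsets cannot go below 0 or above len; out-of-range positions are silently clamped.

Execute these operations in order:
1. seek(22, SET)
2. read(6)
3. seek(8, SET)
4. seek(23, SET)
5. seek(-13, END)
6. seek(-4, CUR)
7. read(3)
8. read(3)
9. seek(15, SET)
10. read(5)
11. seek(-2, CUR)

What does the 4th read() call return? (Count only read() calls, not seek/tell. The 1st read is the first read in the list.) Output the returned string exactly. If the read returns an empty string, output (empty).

After 1 (seek(22, SET)): offset=22
After 2 (read(6)): returned 'PDJ7', offset=26
After 3 (seek(8, SET)): offset=8
After 4 (seek(23, SET)): offset=23
After 5 (seek(-13, END)): offset=13
After 6 (seek(-4, CUR)): offset=9
After 7 (read(3)): returned 'LPB', offset=12
After 8 (read(3)): returned 'PAN', offset=15
After 9 (seek(15, SET)): offset=15
After 10 (read(5)): returned 'AS7VW', offset=20
After 11 (seek(-2, CUR)): offset=18

Answer: AS7VW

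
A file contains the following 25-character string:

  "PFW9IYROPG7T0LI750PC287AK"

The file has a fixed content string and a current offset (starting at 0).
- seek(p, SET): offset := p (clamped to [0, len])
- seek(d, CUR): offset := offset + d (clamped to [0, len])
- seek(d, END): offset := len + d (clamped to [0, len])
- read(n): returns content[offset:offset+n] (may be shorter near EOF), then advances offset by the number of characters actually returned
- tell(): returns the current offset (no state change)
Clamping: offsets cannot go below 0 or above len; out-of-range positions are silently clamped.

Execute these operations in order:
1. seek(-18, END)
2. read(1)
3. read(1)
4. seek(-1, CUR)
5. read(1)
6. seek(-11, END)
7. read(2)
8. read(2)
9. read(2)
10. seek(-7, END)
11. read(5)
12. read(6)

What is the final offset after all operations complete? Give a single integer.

Answer: 25

Derivation:
After 1 (seek(-18, END)): offset=7
After 2 (read(1)): returned 'O', offset=8
After 3 (read(1)): returned 'P', offset=9
After 4 (seek(-1, CUR)): offset=8
After 5 (read(1)): returned 'P', offset=9
After 6 (seek(-11, END)): offset=14
After 7 (read(2)): returned 'I7', offset=16
After 8 (read(2)): returned '50', offset=18
After 9 (read(2)): returned 'PC', offset=20
After 10 (seek(-7, END)): offset=18
After 11 (read(5)): returned 'PC287', offset=23
After 12 (read(6)): returned 'AK', offset=25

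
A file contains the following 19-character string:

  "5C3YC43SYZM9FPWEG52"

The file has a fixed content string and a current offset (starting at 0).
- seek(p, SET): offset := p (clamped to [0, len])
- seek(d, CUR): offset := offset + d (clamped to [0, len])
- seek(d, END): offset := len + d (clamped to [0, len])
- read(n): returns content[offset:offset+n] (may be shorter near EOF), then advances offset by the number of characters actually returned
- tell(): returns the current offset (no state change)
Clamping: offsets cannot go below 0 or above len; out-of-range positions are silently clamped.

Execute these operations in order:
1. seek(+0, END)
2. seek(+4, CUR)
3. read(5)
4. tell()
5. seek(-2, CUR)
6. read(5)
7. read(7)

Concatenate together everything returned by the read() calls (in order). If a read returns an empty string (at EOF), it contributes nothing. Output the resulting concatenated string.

After 1 (seek(+0, END)): offset=19
After 2 (seek(+4, CUR)): offset=19
After 3 (read(5)): returned '', offset=19
After 4 (tell()): offset=19
After 5 (seek(-2, CUR)): offset=17
After 6 (read(5)): returned '52', offset=19
After 7 (read(7)): returned '', offset=19

Answer: 52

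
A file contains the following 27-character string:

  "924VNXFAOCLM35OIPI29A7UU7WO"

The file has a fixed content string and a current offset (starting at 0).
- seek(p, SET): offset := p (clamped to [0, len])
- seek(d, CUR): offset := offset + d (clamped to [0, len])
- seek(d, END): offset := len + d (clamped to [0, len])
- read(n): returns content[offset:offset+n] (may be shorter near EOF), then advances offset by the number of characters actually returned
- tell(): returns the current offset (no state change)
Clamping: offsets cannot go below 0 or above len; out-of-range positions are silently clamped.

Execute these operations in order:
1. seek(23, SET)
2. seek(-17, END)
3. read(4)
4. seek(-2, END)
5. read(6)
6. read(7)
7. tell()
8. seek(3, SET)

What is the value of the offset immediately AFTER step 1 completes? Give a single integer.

After 1 (seek(23, SET)): offset=23

Answer: 23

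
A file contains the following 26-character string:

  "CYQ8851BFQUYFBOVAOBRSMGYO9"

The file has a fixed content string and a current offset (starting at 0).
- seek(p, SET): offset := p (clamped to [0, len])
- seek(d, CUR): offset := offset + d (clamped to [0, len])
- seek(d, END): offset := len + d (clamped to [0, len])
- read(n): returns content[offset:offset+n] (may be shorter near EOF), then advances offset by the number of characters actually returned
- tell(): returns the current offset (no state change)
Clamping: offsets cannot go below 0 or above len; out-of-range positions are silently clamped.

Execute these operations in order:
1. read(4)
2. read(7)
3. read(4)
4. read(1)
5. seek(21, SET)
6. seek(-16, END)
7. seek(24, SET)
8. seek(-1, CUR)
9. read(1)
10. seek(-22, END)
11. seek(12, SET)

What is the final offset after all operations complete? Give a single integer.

Answer: 12

Derivation:
After 1 (read(4)): returned 'CYQ8', offset=4
After 2 (read(7)): returned '851BFQU', offset=11
After 3 (read(4)): returned 'YFBO', offset=15
After 4 (read(1)): returned 'V', offset=16
After 5 (seek(21, SET)): offset=21
After 6 (seek(-16, END)): offset=10
After 7 (seek(24, SET)): offset=24
After 8 (seek(-1, CUR)): offset=23
After 9 (read(1)): returned 'Y', offset=24
After 10 (seek(-22, END)): offset=4
After 11 (seek(12, SET)): offset=12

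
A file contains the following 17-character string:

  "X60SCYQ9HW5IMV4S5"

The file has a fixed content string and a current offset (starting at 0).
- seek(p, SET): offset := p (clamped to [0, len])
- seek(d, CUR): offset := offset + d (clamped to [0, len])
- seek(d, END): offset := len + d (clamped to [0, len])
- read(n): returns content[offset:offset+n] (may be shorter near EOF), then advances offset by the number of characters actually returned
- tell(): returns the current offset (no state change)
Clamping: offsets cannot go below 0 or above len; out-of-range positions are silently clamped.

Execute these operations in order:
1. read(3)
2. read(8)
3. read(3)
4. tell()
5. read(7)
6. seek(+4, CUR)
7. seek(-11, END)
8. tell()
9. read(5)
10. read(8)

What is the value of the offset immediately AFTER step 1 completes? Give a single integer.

After 1 (read(3)): returned 'X60', offset=3

Answer: 3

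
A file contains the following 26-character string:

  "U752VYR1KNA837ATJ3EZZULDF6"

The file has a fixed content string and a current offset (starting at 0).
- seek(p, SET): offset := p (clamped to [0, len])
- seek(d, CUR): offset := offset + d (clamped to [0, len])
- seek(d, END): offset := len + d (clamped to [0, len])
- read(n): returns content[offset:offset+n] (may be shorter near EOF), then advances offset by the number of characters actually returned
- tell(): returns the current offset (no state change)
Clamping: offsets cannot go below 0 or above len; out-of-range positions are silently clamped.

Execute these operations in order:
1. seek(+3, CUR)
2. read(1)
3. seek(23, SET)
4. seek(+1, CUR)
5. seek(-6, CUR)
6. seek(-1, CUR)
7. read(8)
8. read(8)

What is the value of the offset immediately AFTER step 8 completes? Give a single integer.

Answer: 26

Derivation:
After 1 (seek(+3, CUR)): offset=3
After 2 (read(1)): returned '2', offset=4
After 3 (seek(23, SET)): offset=23
After 4 (seek(+1, CUR)): offset=24
After 5 (seek(-6, CUR)): offset=18
After 6 (seek(-1, CUR)): offset=17
After 7 (read(8)): returned '3EZZULDF', offset=25
After 8 (read(8)): returned '6', offset=26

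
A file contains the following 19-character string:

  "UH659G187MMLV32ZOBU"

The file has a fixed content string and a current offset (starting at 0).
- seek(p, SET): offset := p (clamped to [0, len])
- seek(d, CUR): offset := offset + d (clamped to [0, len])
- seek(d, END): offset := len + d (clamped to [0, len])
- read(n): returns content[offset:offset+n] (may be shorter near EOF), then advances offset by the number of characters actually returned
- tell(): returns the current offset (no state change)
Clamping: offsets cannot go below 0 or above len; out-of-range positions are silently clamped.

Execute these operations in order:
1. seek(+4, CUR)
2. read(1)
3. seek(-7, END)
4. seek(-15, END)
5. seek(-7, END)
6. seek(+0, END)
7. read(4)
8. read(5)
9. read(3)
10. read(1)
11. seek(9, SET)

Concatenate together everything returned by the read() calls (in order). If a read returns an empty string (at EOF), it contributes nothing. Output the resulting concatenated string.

After 1 (seek(+4, CUR)): offset=4
After 2 (read(1)): returned '9', offset=5
After 3 (seek(-7, END)): offset=12
After 4 (seek(-15, END)): offset=4
After 5 (seek(-7, END)): offset=12
After 6 (seek(+0, END)): offset=19
After 7 (read(4)): returned '', offset=19
After 8 (read(5)): returned '', offset=19
After 9 (read(3)): returned '', offset=19
After 10 (read(1)): returned '', offset=19
After 11 (seek(9, SET)): offset=9

Answer: 9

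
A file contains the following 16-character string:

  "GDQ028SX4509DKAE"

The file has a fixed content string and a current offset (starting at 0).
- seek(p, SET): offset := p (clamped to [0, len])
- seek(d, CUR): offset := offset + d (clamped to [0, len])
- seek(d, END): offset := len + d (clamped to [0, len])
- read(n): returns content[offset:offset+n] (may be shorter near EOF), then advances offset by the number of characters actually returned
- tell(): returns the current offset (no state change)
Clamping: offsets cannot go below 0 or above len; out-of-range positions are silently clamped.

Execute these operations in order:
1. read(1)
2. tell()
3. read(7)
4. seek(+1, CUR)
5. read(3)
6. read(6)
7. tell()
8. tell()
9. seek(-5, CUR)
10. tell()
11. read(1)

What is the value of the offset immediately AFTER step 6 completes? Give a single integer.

After 1 (read(1)): returned 'G', offset=1
After 2 (tell()): offset=1
After 3 (read(7)): returned 'DQ028SX', offset=8
After 4 (seek(+1, CUR)): offset=9
After 5 (read(3)): returned '509', offset=12
After 6 (read(6)): returned 'DKAE', offset=16

Answer: 16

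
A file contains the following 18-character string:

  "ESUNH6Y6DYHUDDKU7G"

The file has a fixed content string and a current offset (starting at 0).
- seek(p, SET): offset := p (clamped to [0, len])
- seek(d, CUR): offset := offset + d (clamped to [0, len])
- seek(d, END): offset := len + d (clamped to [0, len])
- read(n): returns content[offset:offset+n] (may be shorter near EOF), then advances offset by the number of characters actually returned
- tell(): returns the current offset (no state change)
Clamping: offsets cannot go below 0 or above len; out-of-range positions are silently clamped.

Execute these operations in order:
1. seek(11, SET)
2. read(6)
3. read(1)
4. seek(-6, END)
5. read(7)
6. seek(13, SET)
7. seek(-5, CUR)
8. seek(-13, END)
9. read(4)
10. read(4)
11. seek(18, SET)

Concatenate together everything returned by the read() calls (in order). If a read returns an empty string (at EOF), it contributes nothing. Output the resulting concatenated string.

After 1 (seek(11, SET)): offset=11
After 2 (read(6)): returned 'UDDKU7', offset=17
After 3 (read(1)): returned 'G', offset=18
After 4 (seek(-6, END)): offset=12
After 5 (read(7)): returned 'DDKU7G', offset=18
After 6 (seek(13, SET)): offset=13
After 7 (seek(-5, CUR)): offset=8
After 8 (seek(-13, END)): offset=5
After 9 (read(4)): returned '6Y6D', offset=9
After 10 (read(4)): returned 'YHUD', offset=13
After 11 (seek(18, SET)): offset=18

Answer: UDDKU7GDDKU7G6Y6DYHUD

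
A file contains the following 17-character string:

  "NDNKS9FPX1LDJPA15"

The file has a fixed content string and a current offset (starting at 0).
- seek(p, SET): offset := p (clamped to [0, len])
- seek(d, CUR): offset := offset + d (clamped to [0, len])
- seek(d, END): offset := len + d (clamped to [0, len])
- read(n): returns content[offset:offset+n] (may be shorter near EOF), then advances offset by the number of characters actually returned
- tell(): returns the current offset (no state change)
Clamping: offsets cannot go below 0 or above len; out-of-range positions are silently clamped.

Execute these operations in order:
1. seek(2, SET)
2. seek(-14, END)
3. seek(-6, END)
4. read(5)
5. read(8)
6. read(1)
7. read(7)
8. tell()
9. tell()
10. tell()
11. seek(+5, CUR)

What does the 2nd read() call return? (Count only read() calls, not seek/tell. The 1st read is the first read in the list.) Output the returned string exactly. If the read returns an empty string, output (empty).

After 1 (seek(2, SET)): offset=2
After 2 (seek(-14, END)): offset=3
After 3 (seek(-6, END)): offset=11
After 4 (read(5)): returned 'DJPA1', offset=16
After 5 (read(8)): returned '5', offset=17
After 6 (read(1)): returned '', offset=17
After 7 (read(7)): returned '', offset=17
After 8 (tell()): offset=17
After 9 (tell()): offset=17
After 10 (tell()): offset=17
After 11 (seek(+5, CUR)): offset=17

Answer: 5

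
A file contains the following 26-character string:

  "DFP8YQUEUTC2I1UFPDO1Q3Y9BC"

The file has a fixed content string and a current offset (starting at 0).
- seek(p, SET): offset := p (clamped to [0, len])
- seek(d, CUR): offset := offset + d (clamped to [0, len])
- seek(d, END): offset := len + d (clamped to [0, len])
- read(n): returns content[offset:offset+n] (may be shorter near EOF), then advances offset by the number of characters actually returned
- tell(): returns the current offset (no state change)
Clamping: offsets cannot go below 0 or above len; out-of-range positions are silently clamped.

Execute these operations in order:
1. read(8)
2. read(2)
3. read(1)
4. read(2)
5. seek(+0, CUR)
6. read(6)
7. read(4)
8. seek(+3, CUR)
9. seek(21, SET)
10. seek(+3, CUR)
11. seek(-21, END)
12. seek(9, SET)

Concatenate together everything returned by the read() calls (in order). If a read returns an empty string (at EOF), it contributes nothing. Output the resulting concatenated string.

After 1 (read(8)): returned 'DFP8YQUE', offset=8
After 2 (read(2)): returned 'UT', offset=10
After 3 (read(1)): returned 'C', offset=11
After 4 (read(2)): returned '2I', offset=13
After 5 (seek(+0, CUR)): offset=13
After 6 (read(6)): returned '1UFPDO', offset=19
After 7 (read(4)): returned '1Q3Y', offset=23
After 8 (seek(+3, CUR)): offset=26
After 9 (seek(21, SET)): offset=21
After 10 (seek(+3, CUR)): offset=24
After 11 (seek(-21, END)): offset=5
After 12 (seek(9, SET)): offset=9

Answer: DFP8YQUEUTC2I1UFPDO1Q3Y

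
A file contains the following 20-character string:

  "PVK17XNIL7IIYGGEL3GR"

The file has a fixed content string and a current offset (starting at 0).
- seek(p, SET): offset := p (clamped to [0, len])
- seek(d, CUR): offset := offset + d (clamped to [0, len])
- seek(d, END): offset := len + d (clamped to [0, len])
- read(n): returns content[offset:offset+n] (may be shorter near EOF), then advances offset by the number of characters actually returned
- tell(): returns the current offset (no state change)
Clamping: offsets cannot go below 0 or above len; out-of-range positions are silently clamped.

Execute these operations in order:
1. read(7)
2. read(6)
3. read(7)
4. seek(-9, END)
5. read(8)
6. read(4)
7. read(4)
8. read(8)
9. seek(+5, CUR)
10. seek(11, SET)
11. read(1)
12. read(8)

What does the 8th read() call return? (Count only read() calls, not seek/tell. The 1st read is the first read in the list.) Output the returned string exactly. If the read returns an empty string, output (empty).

After 1 (read(7)): returned 'PVK17XN', offset=7
After 2 (read(6)): returned 'IL7IIY', offset=13
After 3 (read(7)): returned 'GGEL3GR', offset=20
After 4 (seek(-9, END)): offset=11
After 5 (read(8)): returned 'IYGGEL3G', offset=19
After 6 (read(4)): returned 'R', offset=20
After 7 (read(4)): returned '', offset=20
After 8 (read(8)): returned '', offset=20
After 9 (seek(+5, CUR)): offset=20
After 10 (seek(11, SET)): offset=11
After 11 (read(1)): returned 'I', offset=12
After 12 (read(8)): returned 'YGGEL3GR', offset=20

Answer: I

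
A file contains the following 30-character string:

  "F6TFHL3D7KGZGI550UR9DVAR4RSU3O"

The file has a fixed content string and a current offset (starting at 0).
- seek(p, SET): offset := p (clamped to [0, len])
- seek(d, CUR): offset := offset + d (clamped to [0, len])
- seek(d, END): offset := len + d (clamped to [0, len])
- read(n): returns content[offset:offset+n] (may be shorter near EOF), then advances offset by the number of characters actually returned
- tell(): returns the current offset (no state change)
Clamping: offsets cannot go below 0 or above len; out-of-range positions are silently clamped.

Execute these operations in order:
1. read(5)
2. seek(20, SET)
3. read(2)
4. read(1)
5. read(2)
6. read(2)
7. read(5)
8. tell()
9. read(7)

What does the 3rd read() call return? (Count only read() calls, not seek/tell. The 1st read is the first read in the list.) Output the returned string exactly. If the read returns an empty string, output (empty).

After 1 (read(5)): returned 'F6TFH', offset=5
After 2 (seek(20, SET)): offset=20
After 3 (read(2)): returned 'DV', offset=22
After 4 (read(1)): returned 'A', offset=23
After 5 (read(2)): returned 'R4', offset=25
After 6 (read(2)): returned 'RS', offset=27
After 7 (read(5)): returned 'U3O', offset=30
After 8 (tell()): offset=30
After 9 (read(7)): returned '', offset=30

Answer: A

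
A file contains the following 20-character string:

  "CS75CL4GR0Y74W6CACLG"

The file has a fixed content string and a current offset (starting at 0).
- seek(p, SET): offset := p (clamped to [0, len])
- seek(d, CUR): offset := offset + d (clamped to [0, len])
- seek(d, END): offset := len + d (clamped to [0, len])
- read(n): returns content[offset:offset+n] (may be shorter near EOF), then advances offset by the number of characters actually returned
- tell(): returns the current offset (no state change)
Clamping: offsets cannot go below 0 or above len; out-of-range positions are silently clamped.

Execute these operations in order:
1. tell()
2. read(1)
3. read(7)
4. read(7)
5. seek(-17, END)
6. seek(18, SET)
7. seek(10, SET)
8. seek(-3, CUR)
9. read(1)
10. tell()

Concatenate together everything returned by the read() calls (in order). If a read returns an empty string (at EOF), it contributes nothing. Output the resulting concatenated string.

Answer: CS75CL4GR0Y74W6G

Derivation:
After 1 (tell()): offset=0
After 2 (read(1)): returned 'C', offset=1
After 3 (read(7)): returned 'S75CL4G', offset=8
After 4 (read(7)): returned 'R0Y74W6', offset=15
After 5 (seek(-17, END)): offset=3
After 6 (seek(18, SET)): offset=18
After 7 (seek(10, SET)): offset=10
After 8 (seek(-3, CUR)): offset=7
After 9 (read(1)): returned 'G', offset=8
After 10 (tell()): offset=8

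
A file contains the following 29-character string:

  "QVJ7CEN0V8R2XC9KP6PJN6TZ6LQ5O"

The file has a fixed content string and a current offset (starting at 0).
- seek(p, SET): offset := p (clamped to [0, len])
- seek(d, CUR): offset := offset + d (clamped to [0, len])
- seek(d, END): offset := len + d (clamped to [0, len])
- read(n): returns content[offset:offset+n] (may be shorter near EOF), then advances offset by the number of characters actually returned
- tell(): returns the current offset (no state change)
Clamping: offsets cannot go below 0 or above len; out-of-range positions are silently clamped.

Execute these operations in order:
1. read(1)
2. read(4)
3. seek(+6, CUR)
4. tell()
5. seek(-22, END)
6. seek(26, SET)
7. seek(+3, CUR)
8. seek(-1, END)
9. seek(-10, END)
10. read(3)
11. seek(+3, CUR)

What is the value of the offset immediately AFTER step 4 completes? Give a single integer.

Answer: 11

Derivation:
After 1 (read(1)): returned 'Q', offset=1
After 2 (read(4)): returned 'VJ7C', offset=5
After 3 (seek(+6, CUR)): offset=11
After 4 (tell()): offset=11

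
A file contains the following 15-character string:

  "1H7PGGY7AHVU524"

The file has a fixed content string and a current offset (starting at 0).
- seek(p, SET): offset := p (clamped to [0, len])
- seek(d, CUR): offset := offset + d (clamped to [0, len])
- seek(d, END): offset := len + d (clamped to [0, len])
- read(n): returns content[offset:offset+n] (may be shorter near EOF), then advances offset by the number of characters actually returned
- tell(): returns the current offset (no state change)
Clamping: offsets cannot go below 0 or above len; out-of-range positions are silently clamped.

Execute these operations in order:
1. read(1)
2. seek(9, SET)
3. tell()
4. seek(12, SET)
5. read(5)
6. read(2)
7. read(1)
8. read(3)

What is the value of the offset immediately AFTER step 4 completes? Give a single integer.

After 1 (read(1)): returned '1', offset=1
After 2 (seek(9, SET)): offset=9
After 3 (tell()): offset=9
After 4 (seek(12, SET)): offset=12

Answer: 12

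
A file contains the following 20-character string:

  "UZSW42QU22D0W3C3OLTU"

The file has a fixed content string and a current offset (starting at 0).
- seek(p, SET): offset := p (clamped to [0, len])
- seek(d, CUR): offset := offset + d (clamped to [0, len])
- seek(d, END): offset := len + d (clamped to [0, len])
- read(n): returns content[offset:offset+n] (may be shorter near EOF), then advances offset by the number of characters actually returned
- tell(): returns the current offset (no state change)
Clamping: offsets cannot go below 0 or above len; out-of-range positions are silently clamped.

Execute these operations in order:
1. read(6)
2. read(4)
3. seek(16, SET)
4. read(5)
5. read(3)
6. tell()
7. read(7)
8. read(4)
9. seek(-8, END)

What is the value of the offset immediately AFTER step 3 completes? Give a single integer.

After 1 (read(6)): returned 'UZSW42', offset=6
After 2 (read(4)): returned 'QU22', offset=10
After 3 (seek(16, SET)): offset=16

Answer: 16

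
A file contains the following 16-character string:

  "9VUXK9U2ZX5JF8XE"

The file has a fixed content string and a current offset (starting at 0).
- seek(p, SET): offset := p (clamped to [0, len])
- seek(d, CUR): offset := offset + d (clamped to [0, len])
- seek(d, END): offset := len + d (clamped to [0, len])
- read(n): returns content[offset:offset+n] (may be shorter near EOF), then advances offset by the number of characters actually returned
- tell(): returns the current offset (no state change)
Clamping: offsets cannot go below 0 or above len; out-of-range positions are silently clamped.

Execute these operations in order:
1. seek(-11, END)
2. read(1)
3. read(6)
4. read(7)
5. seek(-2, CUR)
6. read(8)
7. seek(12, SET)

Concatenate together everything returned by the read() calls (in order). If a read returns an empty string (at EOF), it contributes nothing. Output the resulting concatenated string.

After 1 (seek(-11, END)): offset=5
After 2 (read(1)): returned '9', offset=6
After 3 (read(6)): returned 'U2ZX5J', offset=12
After 4 (read(7)): returned 'F8XE', offset=16
After 5 (seek(-2, CUR)): offset=14
After 6 (read(8)): returned 'XE', offset=16
After 7 (seek(12, SET)): offset=12

Answer: 9U2ZX5JF8XEXE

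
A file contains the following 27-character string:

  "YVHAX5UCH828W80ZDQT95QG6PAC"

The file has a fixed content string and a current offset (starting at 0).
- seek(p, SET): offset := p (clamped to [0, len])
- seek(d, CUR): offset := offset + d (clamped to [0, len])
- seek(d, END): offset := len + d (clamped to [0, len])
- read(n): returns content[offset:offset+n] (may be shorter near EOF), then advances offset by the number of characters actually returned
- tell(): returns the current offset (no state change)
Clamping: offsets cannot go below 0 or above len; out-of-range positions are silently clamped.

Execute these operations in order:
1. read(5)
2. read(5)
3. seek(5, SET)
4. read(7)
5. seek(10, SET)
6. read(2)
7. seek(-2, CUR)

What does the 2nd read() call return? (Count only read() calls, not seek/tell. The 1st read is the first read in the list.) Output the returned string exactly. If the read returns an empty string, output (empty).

After 1 (read(5)): returned 'YVHAX', offset=5
After 2 (read(5)): returned '5UCH8', offset=10
After 3 (seek(5, SET)): offset=5
After 4 (read(7)): returned '5UCH828', offset=12
After 5 (seek(10, SET)): offset=10
After 6 (read(2)): returned '28', offset=12
After 7 (seek(-2, CUR)): offset=10

Answer: 5UCH8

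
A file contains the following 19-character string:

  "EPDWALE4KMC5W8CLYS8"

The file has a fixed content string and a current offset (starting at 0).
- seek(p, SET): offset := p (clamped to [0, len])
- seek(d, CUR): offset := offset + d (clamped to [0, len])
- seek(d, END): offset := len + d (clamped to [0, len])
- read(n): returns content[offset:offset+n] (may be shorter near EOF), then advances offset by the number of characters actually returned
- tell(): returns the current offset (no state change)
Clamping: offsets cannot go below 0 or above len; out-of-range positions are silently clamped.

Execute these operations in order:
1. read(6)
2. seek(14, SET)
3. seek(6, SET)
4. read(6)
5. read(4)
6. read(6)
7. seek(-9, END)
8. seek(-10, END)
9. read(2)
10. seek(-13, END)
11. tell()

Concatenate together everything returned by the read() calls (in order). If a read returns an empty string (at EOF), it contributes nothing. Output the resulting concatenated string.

Answer: EPDWALE4KMC5W8CLYS8MC

Derivation:
After 1 (read(6)): returned 'EPDWAL', offset=6
After 2 (seek(14, SET)): offset=14
After 3 (seek(6, SET)): offset=6
After 4 (read(6)): returned 'E4KMC5', offset=12
After 5 (read(4)): returned 'W8CL', offset=16
After 6 (read(6)): returned 'YS8', offset=19
After 7 (seek(-9, END)): offset=10
After 8 (seek(-10, END)): offset=9
After 9 (read(2)): returned 'MC', offset=11
After 10 (seek(-13, END)): offset=6
After 11 (tell()): offset=6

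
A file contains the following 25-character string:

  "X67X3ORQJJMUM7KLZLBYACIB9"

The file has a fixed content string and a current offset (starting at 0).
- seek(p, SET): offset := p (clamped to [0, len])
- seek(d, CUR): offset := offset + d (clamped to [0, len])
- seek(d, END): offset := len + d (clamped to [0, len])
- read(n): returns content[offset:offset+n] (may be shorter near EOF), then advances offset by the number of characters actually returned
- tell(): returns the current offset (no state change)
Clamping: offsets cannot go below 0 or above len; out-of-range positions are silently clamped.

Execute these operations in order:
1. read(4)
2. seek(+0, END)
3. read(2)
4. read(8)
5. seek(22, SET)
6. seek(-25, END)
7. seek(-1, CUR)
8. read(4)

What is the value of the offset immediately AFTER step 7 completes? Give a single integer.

After 1 (read(4)): returned 'X67X', offset=4
After 2 (seek(+0, END)): offset=25
After 3 (read(2)): returned '', offset=25
After 4 (read(8)): returned '', offset=25
After 5 (seek(22, SET)): offset=22
After 6 (seek(-25, END)): offset=0
After 7 (seek(-1, CUR)): offset=0

Answer: 0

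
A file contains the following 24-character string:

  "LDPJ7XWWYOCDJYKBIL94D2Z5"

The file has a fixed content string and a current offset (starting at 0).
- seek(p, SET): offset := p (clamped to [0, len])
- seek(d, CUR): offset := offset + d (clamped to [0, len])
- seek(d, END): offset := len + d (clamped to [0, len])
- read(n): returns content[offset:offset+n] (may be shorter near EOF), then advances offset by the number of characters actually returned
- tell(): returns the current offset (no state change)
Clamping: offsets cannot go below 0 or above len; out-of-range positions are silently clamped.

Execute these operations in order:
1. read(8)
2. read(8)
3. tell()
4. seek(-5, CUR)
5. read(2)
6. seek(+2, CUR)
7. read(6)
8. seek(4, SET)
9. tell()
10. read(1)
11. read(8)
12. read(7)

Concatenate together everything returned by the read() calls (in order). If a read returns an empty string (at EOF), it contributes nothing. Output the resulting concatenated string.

Answer: LDPJ7XWWYOCDJYKBDJBIL94D7XWWYOCDJYKBIL94

Derivation:
After 1 (read(8)): returned 'LDPJ7XWW', offset=8
After 2 (read(8)): returned 'YOCDJYKB', offset=16
After 3 (tell()): offset=16
After 4 (seek(-5, CUR)): offset=11
After 5 (read(2)): returned 'DJ', offset=13
After 6 (seek(+2, CUR)): offset=15
After 7 (read(6)): returned 'BIL94D', offset=21
After 8 (seek(4, SET)): offset=4
After 9 (tell()): offset=4
After 10 (read(1)): returned '7', offset=5
After 11 (read(8)): returned 'XWWYOCDJ', offset=13
After 12 (read(7)): returned 'YKBIL94', offset=20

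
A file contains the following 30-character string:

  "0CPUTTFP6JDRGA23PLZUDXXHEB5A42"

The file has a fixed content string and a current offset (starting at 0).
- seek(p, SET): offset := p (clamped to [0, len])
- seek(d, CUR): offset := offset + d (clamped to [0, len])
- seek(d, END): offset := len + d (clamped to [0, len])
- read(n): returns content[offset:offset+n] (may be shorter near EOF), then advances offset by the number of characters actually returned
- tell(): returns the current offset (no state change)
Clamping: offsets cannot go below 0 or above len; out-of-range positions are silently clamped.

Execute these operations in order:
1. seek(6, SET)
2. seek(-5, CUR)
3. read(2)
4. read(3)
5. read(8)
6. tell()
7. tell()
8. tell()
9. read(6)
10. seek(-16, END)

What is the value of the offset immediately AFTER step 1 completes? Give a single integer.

After 1 (seek(6, SET)): offset=6

Answer: 6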